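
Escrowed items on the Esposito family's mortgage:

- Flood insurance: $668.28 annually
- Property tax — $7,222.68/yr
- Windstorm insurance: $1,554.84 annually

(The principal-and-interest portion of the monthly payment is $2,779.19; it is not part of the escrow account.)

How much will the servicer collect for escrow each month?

$787.15

Flood insurance — $668.28/yr
Property tax — $7,222.68/yr
Windstorm insurance — $1,554.84/yr
Combined annual = $9,445.80
Monthly escrow = $9,445.80 / 12 = $787.15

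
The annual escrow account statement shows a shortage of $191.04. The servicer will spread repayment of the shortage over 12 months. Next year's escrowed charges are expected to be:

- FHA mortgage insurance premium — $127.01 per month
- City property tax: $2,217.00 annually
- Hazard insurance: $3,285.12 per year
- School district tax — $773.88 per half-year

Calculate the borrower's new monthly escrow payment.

$730.42

FHA mortgage insurance premium: $127.01 × 12 = $1,524.12/yr
City property tax: $2,217.00/yr
Hazard insurance: $3,285.12/yr
School district tax: $773.88 × 2 = $1,547.76/yr
Total annual escrow = $8,574.00
Monthly = $8,574.00 / 12 = $714.50
Monthly shortage recovery: $191.04 ÷ 12 = $15.92
New monthly escrow = $714.50 + $15.92 = $730.42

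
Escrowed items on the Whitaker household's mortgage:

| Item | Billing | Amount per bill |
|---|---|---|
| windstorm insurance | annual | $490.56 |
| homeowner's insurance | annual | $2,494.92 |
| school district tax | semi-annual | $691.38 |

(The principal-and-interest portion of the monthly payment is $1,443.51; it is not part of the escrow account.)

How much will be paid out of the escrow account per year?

$4,368.24

Windstorm insurance = $490.56/yr
Homeowner's insurance = $2,494.92/yr
School district tax = $691.38 × 2 = $1,382.76/yr
Combined annual = $4,368.24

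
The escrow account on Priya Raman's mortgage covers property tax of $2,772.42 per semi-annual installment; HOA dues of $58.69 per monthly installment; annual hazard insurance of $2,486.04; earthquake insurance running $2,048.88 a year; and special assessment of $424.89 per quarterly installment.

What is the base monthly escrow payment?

Property tax = $2,772.42 × 2 = $5,544.84/yr
HOA dues = $58.69 × 12 = $704.28/yr
Hazard insurance = $2,486.04/yr
Earthquake insurance = $2,048.88/yr
Special assessment = $424.89 × 4 = $1,699.56/yr
Annual escrow total = $5,544.84 + $704.28 + $2,486.04 + $2,048.88 + $1,699.56 = $12,483.60
Monthly = $12,483.60 ÷ 12 = $1,040.30

$1,040.30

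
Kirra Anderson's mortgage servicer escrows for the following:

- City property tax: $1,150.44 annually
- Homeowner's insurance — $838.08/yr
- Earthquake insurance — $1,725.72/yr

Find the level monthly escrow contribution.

City property tax: $1,150.44 per year
Homeowner's insurance: $838.08 per year
Earthquake insurance: $1,725.72 per year
Total annual escrow = $1,150.44 + $838.08 + $1,725.72 = $3,714.24
Monthly = $3,714.24 ÷ 12 = $309.52

$309.52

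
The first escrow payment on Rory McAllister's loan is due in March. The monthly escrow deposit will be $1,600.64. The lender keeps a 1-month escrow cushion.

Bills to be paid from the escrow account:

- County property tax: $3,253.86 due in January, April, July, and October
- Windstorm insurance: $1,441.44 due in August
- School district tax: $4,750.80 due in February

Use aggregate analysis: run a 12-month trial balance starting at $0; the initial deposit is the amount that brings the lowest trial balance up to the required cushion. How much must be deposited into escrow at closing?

Cushion = 1 × $1,600.64 = $1,600.64
Trial balance (start $0, +$1,600.64 each month, − disbursements):
  Mar: +$1,600.64 → $1,600.64
  Apr: +$1,600.64 − $3,253.86 → -$52.58
  May: +$1,600.64 → $1,548.06
  Jun: +$1,600.64 → $3,148.70
  Jul: +$1,600.64 − $3,253.86 → $1,495.48
  Aug: +$1,600.64 − $1,441.44 → $1,654.68
  Sep: +$1,600.64 → $3,255.32
  Oct: +$1,600.64 − $3,253.86 → $1,602.10
  Nov: +$1,600.64 → $3,202.74
  Dec: +$1,600.64 → $4,803.38
  Jan: +$1,600.64 − $3,253.86 → $3,150.16
  Feb: +$1,600.64 − $4,750.80 → $0.00
Lowest trial balance = -$52.58 (Apr)
Initial deposit = cushion − low point = $1,600.64 − (-$52.58) = $1,653.22

$1,653.22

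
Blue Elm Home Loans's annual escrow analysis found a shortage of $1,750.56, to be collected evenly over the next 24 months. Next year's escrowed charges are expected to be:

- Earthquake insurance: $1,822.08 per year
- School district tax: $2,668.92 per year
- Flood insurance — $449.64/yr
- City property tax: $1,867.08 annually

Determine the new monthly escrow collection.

$640.25

Earthquake insurance — $1,822.08 per year
School district tax — $2,668.92 per year
Flood insurance — $449.64 per year
City property tax — $1,867.08 per year
Total annual escrow = $1,822.08 + $2,668.92 + $449.64 + $1,867.08 = $6,807.72
Per month = $6,807.72 ÷ 12 = $567.31
Shortage per month = $1,750.56 / 24 = $72.94
Adjusted monthly = $567.31 + $72.94 = $640.25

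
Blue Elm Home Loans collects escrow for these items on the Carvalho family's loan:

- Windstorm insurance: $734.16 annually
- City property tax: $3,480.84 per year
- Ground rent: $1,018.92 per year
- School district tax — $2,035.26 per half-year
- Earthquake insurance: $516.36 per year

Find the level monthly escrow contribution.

Windstorm insurance: $734.16 annually
City property tax: $3,480.84 annually
Ground rent: $1,018.92 annually
School district tax: $2,035.26 × 2 = $4,070.52 annually
Earthquake insurance: $516.36 annually
Combined annual = $9,820.80
Monthly = $9,820.80 ÷ 12 = $818.40

$818.40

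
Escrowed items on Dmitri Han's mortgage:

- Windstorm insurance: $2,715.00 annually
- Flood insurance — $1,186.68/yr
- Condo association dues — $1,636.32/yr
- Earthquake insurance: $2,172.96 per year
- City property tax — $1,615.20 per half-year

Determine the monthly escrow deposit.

$911.78

Windstorm insurance = $2,715.00 annually
Flood insurance = $1,186.68 annually
Condo association dues = $1,636.32 annually
Earthquake insurance = $2,172.96 annually
City property tax = $1,615.20 × 2 = $3,230.40 annually
Annual escrow total = $10,941.36
Monthly escrow = $10,941.36 ÷ 12 = $911.78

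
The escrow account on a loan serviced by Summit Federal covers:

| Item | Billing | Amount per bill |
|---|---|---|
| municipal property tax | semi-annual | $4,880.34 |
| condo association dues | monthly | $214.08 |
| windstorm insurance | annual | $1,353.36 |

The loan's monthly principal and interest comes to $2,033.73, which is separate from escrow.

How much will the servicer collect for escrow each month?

Municipal property tax: $4,880.34 × 2 = $9,760.68 annually
Condo association dues: $214.08 × 12 = $2,568.96 annually
Windstorm insurance: $1,353.36 annually
Combined annual = $13,683.00
Base monthly escrow = $13,683.00 ÷ 12 = $1,140.25

$1,140.25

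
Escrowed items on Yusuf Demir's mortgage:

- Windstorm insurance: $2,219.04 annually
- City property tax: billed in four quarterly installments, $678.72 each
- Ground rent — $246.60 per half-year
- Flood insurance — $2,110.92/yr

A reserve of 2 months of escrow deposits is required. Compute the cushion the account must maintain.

$1,256.34

Windstorm insurance = $2,219.04 annually
City property tax = $678.72 × 4 = $2,714.88 annually
Ground rent = $246.60 × 2 = $493.20 annually
Flood insurance = $2,110.92 annually
Total per year = $2,219.04 + $2,714.88 + $493.20 + $2,110.92 = $7,538.04
Monthly escrow = $7,538.04 ÷ 12 = $628.17
Cushion = 2 × $628.17 = $1,256.34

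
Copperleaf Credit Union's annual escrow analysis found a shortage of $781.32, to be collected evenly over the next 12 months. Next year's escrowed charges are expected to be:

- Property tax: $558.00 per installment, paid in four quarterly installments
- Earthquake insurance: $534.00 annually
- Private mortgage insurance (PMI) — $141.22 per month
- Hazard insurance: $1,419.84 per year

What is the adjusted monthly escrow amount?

$555.15

Property tax — $558.00 × 4 = $2,232.00 annually
Earthquake insurance — $534.00 annually
Private mortgage insurance (PMI) — $141.22 × 12 = $1,694.64 annually
Hazard insurance — $1,419.84 annually
Combined annual = $2,232.00 + $534.00 + $1,694.64 + $1,419.84 = $5,880.48
Base monthly escrow = $5,880.48 ÷ 12 = $490.04
Monthly shortage recovery: $781.32 ÷ 12 = $65.11
New monthly escrow = $490.04 + $65.11 = $555.15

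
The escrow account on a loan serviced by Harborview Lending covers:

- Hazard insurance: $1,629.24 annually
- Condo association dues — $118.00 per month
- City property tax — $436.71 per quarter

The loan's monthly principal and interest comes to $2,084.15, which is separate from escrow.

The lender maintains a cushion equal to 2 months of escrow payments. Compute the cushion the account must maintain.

Hazard insurance — $1,629.24
Condo association dues — $118.00 × 12 = $1,416.00
City property tax — $436.71 × 4 = $1,746.84
Annual escrow total = $1,629.24 + $1,416.00 + $1,746.84 = $4,792.08
Per month = $4,792.08 / 12 = $399.34
Reserve = 2 × $399.34 = $798.68

$798.68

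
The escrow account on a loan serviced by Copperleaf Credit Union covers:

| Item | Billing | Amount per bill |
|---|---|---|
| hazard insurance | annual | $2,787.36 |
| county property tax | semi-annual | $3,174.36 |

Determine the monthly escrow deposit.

$761.34

Hazard insurance — $2,787.36 annually
County property tax — $3,174.36 × 2 = $6,348.72 annually
Total per year = $2,787.36 + $6,348.72 = $9,136.08
Base monthly escrow = $9,136.08 ÷ 12 = $761.34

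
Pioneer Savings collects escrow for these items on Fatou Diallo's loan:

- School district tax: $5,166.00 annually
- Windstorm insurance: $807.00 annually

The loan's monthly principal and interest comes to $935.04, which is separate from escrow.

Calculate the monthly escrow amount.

$497.75

School district tax: $5,166.00/yr
Windstorm insurance: $807.00/yr
Total annual escrow = $5,166.00 + $807.00 = $5,973.00
Per month = $5,973.00 / 12 = $497.75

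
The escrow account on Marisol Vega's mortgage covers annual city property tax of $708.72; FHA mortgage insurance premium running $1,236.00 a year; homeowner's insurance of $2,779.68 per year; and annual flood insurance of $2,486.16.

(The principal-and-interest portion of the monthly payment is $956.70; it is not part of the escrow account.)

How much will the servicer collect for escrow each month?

$600.88

City property tax = $708.72 per year
FHA mortgage insurance premium = $1,236.00 per year
Homeowner's insurance = $2,779.68 per year
Flood insurance = $2,486.16 per year
Combined annual = $7,210.56
Per month = $7,210.56 ÷ 12 = $600.88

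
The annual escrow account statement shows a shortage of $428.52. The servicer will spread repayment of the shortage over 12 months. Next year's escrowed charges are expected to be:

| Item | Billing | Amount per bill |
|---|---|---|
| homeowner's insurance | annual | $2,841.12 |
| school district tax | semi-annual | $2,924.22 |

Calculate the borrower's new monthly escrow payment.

Homeowner's insurance — $2,841.12/yr
School district tax — $2,924.22 × 2 = $5,848.44/yr
Annual escrow total = $2,841.12 + $5,848.44 = $8,689.56
Base monthly escrow = $8,689.56 ÷ 12 = $724.13
Shortage per month = $428.52 / 12 = $35.71
Adjusted monthly = $724.13 + $35.71 = $759.84

$759.84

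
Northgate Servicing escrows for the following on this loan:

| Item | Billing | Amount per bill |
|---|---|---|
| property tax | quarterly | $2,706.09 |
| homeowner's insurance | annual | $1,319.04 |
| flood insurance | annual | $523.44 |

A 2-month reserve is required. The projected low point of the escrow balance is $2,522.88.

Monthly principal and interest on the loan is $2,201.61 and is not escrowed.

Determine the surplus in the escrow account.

Property tax: $2,706.09 × 4 = $10,824.36 annually
Homeowner's insurance: $1,319.04 annually
Flood insurance: $523.44 annually
Annual escrow total = $10,824.36 + $1,319.04 + $523.44 = $12,666.84
Monthly escrow = $12,666.84 ÷ 12 = $1,055.57
Required reserve = 2 × $1,055.57 = $2,111.14
Surplus = $2,522.88 − $2,111.14 = $411.74

$411.74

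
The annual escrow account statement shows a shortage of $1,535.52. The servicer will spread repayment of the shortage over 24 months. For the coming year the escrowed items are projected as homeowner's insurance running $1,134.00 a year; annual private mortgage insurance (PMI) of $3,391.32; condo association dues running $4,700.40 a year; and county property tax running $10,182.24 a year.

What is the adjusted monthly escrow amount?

$1,681.31

Homeowner's insurance — $1,134.00 annually
Private mortgage insurance (PMI) — $3,391.32 annually
Condo association dues — $4,700.40 annually
County property tax — $10,182.24 annually
Yearly total = $1,134.00 + $3,391.32 + $4,700.40 + $10,182.24 = $19,407.96
Monthly escrow = $19,407.96 ÷ 12 = $1,617.33
Shortage spread = $1,535.52 / 24 = $63.98/mo
New monthly escrow = $1,617.33 + $63.98 = $1,681.31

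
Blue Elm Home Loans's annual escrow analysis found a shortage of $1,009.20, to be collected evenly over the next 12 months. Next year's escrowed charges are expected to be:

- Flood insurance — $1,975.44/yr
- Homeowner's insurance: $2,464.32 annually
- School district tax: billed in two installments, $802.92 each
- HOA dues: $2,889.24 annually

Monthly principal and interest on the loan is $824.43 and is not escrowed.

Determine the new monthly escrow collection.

Flood insurance: $1,975.44 annually
Homeowner's insurance: $2,464.32 annually
School district tax: $802.92 × 2 = $1,605.84 annually
HOA dues: $2,889.24 annually
Yearly total = $1,975.44 + $2,464.32 + $1,605.84 + $2,889.24 = $8,934.84
Base monthly escrow = $8,934.84 ÷ 12 = $744.57
Monthly shortage recovery: $1,009.20 / 12 = $84.10
New monthly escrow = $744.57 + $84.10 = $828.67

$828.67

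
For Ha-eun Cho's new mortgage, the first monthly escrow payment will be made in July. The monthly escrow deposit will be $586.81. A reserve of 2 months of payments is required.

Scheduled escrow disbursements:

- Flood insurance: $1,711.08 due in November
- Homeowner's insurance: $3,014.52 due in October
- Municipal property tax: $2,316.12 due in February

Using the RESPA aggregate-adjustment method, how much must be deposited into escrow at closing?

$3,520.86

Cushion = 2 × $586.81 = $1,173.62
Trial balance (start $0, +$586.81 each month, − disbursements):
  Jul: +$586.81 → $586.81
  Aug: +$586.81 → $1,173.62
  Sep: +$586.81 → $1,760.43
  Oct: +$586.81 − $3,014.52 → -$667.28
  Nov: +$586.81 − $1,711.08 → -$1,791.55
  Dec: +$586.81 → -$1,204.74
  Jan: +$586.81 → -$617.93
  Feb: +$586.81 − $2,316.12 → -$2,347.24
  Mar: +$586.81 → -$1,760.43
  Apr: +$586.81 → -$1,173.62
  May: +$586.81 → -$586.81
  Jun: +$586.81 → $0.00
Lowest trial balance = -$2,347.24 (Feb)
Initial deposit = cushion − low point = $1,173.62 − (-$2,347.24) = $3,520.86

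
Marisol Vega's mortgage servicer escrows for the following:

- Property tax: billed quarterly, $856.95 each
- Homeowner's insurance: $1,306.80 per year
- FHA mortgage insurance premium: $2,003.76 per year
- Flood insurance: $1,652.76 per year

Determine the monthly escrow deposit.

Property tax: $856.95 × 4 = $3,427.80/yr
Homeowner's insurance: $1,306.80/yr
FHA mortgage insurance premium: $2,003.76/yr
Flood insurance: $1,652.76/yr
Annual escrow total = $3,427.80 + $1,306.80 + $2,003.76 + $1,652.76 = $8,391.12
Monthly = $8,391.12 / 12 = $699.26

$699.26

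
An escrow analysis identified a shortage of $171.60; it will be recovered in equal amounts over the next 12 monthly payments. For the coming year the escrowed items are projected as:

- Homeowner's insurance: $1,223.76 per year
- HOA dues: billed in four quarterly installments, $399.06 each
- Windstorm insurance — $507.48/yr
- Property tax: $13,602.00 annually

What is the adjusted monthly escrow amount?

$1,425.09

Homeowner's insurance: $1,223.76
HOA dues: $399.06 × 4 = $1,596.24
Windstorm insurance: $507.48
Property tax: $13,602.00
Combined annual = $1,223.76 + $1,596.24 + $507.48 + $13,602.00 = $16,929.48
Per month = $16,929.48 ÷ 12 = $1,410.79
Monthly shortage recovery: $171.60 / 12 = $14.30
Adjusted monthly = $1,410.79 + $14.30 = $1,425.09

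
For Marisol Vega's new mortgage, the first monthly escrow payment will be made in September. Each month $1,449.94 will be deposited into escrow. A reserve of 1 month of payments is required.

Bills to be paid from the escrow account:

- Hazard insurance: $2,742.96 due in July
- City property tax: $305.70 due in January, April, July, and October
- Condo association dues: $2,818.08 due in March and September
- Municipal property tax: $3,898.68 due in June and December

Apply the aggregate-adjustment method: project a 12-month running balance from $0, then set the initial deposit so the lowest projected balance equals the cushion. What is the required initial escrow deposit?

Cushion = 1 × $1,449.94 = $1,449.94
Trial balance (start $0, +$1,449.94 each month, − disbursements):
  Sep: +$1,449.94 − $2,818.08 → -$1,368.14
  Oct: +$1,449.94 − $305.70 → -$223.90
  Nov: +$1,449.94 → $1,226.04
  Dec: +$1,449.94 − $3,898.68 → -$1,222.70
  Jan: +$1,449.94 − $305.70 → -$78.46
  Feb: +$1,449.94 → $1,371.48
  Mar: +$1,449.94 − $2,818.08 → $3.34
  Apr: +$1,449.94 − $305.70 → $1,147.58
  May: +$1,449.94 → $2,597.52
  Jun: +$1,449.94 − $3,898.68 → $148.78
  Jul: +$1,449.94 − $3,048.66 → -$1,449.94
  Aug: +$1,449.94 → $0.00
Lowest trial balance = -$1,449.94 (Jul)
Initial deposit = cushion − low point = $1,449.94 − (-$1,449.94) = $2,899.88

$2,899.88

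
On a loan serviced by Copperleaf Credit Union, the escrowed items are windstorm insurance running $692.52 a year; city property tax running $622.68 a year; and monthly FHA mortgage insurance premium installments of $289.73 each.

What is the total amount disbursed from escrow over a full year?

Windstorm insurance = $692.52 per year
City property tax = $622.68 per year
FHA mortgage insurance premium = $289.73 × 12 = $3,476.76 per year
Annual escrow total = $4,791.96

$4,791.96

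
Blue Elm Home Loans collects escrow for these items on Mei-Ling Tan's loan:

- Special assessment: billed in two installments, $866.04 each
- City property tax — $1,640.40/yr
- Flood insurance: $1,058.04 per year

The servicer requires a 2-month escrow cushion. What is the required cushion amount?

$738.42

Special assessment: $866.04 × 2 = $1,732.08
City property tax: $1,640.40
Flood insurance: $1,058.04
Total per year = $1,732.08 + $1,640.40 + $1,058.04 = $4,430.52
Per month = $4,430.52 ÷ 12 = $369.21
Required cushion = 2 × $369.21 = $738.42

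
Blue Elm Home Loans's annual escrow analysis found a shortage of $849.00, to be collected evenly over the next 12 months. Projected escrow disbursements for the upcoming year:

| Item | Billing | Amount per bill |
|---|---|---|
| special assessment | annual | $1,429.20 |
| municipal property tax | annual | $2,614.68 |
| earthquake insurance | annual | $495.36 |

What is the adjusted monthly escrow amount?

$449.02

Special assessment — $1,429.20 annually
Municipal property tax — $2,614.68 annually
Earthquake insurance — $495.36 annually
Total annual escrow = $4,539.24
Per month = $4,539.24 / 12 = $378.27
Monthly shortage recovery: $849.00 ÷ 12 = $70.75
Adjusted monthly = $378.27 + $70.75 = $449.02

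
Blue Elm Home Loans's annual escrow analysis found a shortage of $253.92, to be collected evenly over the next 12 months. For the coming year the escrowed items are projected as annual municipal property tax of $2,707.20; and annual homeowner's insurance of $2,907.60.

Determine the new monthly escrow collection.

$489.06

Municipal property tax: $2,707.20 per year
Homeowner's insurance: $2,907.60 per year
Annual escrow total = $2,707.20 + $2,907.60 = $5,614.80
Base monthly escrow = $5,614.80 ÷ 12 = $467.90
Monthly shortage recovery: $253.92 ÷ 12 = $21.16
New monthly escrow = $467.90 + $21.16 = $489.06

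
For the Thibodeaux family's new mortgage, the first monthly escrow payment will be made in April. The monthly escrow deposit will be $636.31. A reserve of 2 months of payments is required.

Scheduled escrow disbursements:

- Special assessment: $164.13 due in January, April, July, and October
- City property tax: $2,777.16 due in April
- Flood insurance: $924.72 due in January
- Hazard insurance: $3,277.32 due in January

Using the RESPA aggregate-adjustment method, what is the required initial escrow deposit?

Cushion = 2 × $636.31 = $1,272.62
Trial balance (start $0, +$636.31 each month, − disbursements):
  Apr: +$636.31 − $2,941.29 → -$2,304.98
  May: +$636.31 → -$1,668.67
  Jun: +$636.31 → -$1,032.36
  Jul: +$636.31 − $164.13 → -$560.18
  Aug: +$636.31 → $76.13
  Sep: +$636.31 → $712.44
  Oct: +$636.31 − $164.13 → $1,184.62
  Nov: +$636.31 → $1,820.93
  Dec: +$636.31 → $2,457.24
  Jan: +$636.31 − $4,366.17 → -$1,272.62
  Feb: +$636.31 → -$636.31
  Mar: +$636.31 → $0.00
Lowest trial balance = -$2,304.98 (Apr)
Initial deposit = cushion − low point = $1,272.62 − (-$2,304.98) = $3,577.60

$3,577.60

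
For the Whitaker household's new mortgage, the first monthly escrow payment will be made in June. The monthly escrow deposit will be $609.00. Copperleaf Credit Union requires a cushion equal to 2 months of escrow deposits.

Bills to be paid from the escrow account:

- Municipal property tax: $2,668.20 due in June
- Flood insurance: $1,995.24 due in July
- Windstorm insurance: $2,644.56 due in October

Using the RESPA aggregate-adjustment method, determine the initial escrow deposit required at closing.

Cushion = 2 × $609.00 = $1,218.00
Trial balance (start $0, +$609.00 each month, − disbursements):
  Jun: +$609.00 − $2,668.20 → -$2,059.20
  Jul: +$609.00 − $1,995.24 → -$3,445.44
  Aug: +$609.00 → -$2,836.44
  Sep: +$609.00 → -$2,227.44
  Oct: +$609.00 − $2,644.56 → -$4,263.00
  Nov: +$609.00 → -$3,654.00
  Dec: +$609.00 → -$3,045.00
  Jan: +$609.00 → -$2,436.00
  Feb: +$609.00 → -$1,827.00
  Mar: +$609.00 → -$1,218.00
  Apr: +$609.00 → -$609.00
  May: +$609.00 → $0.00
Lowest trial balance = -$4,263.00 (Oct)
Initial deposit = cushion − low point = $1,218.00 − (-$4,263.00) = $5,481.00

$5,481.00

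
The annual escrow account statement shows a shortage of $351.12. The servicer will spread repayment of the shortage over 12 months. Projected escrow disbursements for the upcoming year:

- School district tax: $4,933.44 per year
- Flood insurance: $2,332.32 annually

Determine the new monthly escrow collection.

School district tax = $4,933.44 per year
Flood insurance = $2,332.32 per year
Total per year = $4,933.44 + $2,332.32 = $7,265.76
Monthly escrow = $7,265.76 ÷ 12 = $605.48
Monthly shortage recovery: $351.12 / 12 = $29.26
New monthly escrow = $605.48 + $29.26 = $634.74

$634.74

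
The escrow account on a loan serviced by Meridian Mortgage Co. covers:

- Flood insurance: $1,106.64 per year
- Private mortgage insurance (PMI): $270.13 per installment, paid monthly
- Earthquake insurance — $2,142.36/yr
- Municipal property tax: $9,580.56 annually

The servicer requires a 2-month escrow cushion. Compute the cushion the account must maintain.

Flood insurance = $1,106.64/yr
Private mortgage insurance (PMI) = $270.13 × 12 = $3,241.56/yr
Earthquake insurance = $2,142.36/yr
Municipal property tax = $9,580.56/yr
Combined annual = $1,106.64 + $3,241.56 + $2,142.36 + $9,580.56 = $16,071.12
Monthly = $16,071.12 ÷ 12 = $1,339.26
Reserve = 2 × $1,339.26 = $2,678.52

$2,678.52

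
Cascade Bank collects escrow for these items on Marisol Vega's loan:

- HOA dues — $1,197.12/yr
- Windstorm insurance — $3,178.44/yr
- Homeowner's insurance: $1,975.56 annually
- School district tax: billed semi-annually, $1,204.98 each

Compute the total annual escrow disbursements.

$8,761.08

HOA dues — $1,197.12
Windstorm insurance — $3,178.44
Homeowner's insurance — $1,975.56
School district tax — $1,204.98 × 2 = $2,409.96
Combined annual = $8,761.08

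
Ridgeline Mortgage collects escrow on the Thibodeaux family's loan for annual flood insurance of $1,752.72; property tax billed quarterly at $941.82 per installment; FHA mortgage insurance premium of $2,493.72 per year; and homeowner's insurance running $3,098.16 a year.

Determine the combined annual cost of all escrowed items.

Flood insurance = $1,752.72 annually
Property tax = $941.82 × 4 = $3,767.28 annually
FHA mortgage insurance premium = $2,493.72 annually
Homeowner's insurance = $3,098.16 annually
Annual escrow total = $1,752.72 + $3,767.28 + $2,493.72 + $3,098.16 = $11,111.88

$11,111.88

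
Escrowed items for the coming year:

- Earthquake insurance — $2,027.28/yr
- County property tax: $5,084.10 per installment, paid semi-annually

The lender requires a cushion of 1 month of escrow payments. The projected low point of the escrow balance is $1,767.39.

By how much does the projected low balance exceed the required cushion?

$751.10

Earthquake insurance = $2,027.28/yr
County property tax = $5,084.10 × 2 = $10,168.20/yr
Total annual escrow = $12,195.48
Monthly = $12,195.48 ÷ 12 = $1,016.29
Required cushion = 1 × $1,016.29 = $1,016.29
Surplus = $1,767.39 − $1,016.29 = $751.10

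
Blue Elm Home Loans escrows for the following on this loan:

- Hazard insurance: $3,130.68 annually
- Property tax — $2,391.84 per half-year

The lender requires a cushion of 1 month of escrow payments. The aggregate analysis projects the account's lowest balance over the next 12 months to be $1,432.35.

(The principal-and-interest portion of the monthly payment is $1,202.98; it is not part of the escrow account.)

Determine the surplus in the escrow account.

$772.82

Hazard insurance = $3,130.68 annually
Property tax = $2,391.84 × 2 = $4,783.68 annually
Combined annual = $3,130.68 + $4,783.68 = $7,914.36
Per month = $7,914.36 ÷ 12 = $659.53
Required cushion = 1 × $659.53 = $659.53
Surplus = $1,432.35 − $659.53 = $772.82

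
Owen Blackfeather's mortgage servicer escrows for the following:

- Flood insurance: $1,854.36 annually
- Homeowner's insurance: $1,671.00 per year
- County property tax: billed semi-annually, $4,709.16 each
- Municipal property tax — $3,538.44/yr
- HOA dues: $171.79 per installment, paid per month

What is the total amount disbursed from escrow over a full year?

Flood insurance = $1,854.36
Homeowner's insurance = $1,671.00
County property tax = $4,709.16 × 2 = $9,418.32
Municipal property tax = $3,538.44
HOA dues = $171.79 × 12 = $2,061.48
Yearly total = $1,854.36 + $1,671.00 + $9,418.32 + $3,538.44 + $2,061.48 = $18,543.60

$18,543.60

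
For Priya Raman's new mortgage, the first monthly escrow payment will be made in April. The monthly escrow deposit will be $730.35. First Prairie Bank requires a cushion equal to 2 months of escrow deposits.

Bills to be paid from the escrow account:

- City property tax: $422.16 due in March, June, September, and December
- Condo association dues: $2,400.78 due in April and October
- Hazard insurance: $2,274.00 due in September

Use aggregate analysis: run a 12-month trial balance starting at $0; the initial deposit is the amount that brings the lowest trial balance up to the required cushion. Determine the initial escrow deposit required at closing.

Cushion = 2 × $730.35 = $1,460.70
Trial balance (start $0, +$730.35 each month, − disbursements):
  Apr: +$730.35 − $2,400.78 → -$1,670.43
  May: +$730.35 → -$940.08
  Jun: +$730.35 − $422.16 → -$631.89
  Jul: +$730.35 → $98.46
  Aug: +$730.35 → $828.81
  Sep: +$730.35 − $2,696.16 → -$1,137.00
  Oct: +$730.35 − $2,400.78 → -$2,807.43
  Nov: +$730.35 → -$2,077.08
  Dec: +$730.35 − $422.16 → -$1,768.89
  Jan: +$730.35 → -$1,038.54
  Feb: +$730.35 → -$308.19
  Mar: +$730.35 − $422.16 → $0.00
Lowest trial balance = -$2,807.43 (Oct)
Initial deposit = cushion − low point = $1,460.70 − (-$2,807.43) = $4,268.13

$4,268.13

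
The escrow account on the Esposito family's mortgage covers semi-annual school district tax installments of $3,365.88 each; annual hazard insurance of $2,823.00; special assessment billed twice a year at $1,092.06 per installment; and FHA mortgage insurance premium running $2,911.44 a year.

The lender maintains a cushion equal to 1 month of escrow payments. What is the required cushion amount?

$1,220.86

School district tax: $3,365.88 × 2 = $6,731.76 per year
Hazard insurance: $2,823.00 per year
Special assessment: $1,092.06 × 2 = $2,184.12 per year
FHA mortgage insurance premium: $2,911.44 per year
Annual escrow total = $14,650.32
Monthly escrow = $14,650.32 / 12 = $1,220.86
Reserve = 1 × $1,220.86 = $1,220.86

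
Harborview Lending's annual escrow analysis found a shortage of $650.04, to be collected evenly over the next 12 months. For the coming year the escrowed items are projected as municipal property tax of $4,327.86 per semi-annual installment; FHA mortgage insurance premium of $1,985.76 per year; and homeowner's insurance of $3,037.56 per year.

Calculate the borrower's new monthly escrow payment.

$1,194.09

Municipal property tax: $4,327.86 × 2 = $8,655.72
FHA mortgage insurance premium: $1,985.76
Homeowner's insurance: $3,037.56
Total annual escrow = $8,655.72 + $1,985.76 + $3,037.56 = $13,679.04
Monthly escrow = $13,679.04 / 12 = $1,139.92
Shortage spread = $650.04 / 12 = $54.17/mo
New monthly escrow = $1,139.92 + $54.17 = $1,194.09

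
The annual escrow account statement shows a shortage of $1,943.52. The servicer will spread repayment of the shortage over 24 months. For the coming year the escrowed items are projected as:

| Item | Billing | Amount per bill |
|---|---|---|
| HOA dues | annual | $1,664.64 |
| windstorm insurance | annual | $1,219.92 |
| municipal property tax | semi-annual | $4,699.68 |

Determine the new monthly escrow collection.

$1,104.64

HOA dues = $1,664.64/yr
Windstorm insurance = $1,219.92/yr
Municipal property tax = $4,699.68 × 2 = $9,399.36/yr
Annual escrow total = $1,664.64 + $1,219.92 + $9,399.36 = $12,283.92
Per month = $12,283.92 / 12 = $1,023.66
Monthly shortage recovery: $1,943.52 / 24 = $80.98
Adjusted monthly = $1,023.66 + $80.98 = $1,104.64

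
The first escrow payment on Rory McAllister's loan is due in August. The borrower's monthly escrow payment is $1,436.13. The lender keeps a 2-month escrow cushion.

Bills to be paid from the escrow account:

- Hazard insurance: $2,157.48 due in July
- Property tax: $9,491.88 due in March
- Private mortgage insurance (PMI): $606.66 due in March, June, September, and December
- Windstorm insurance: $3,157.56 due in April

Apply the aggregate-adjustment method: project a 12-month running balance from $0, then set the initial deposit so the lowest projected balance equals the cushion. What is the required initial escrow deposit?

$4,416.51

Cushion = 2 × $1,436.13 = $2,872.26
Trial balance (start $0, +$1,436.13 each month, − disbursements):
  Aug: +$1,436.13 → $1,436.13
  Sep: +$1,436.13 − $606.66 → $2,265.60
  Oct: +$1,436.13 → $3,701.73
  Nov: +$1,436.13 → $5,137.86
  Dec: +$1,436.13 − $606.66 → $5,967.33
  Jan: +$1,436.13 → $7,403.46
  Feb: +$1,436.13 → $8,839.59
  Mar: +$1,436.13 − $10,098.54 → $177.18
  Apr: +$1,436.13 − $3,157.56 → -$1,544.25
  May: +$1,436.13 → -$108.12
  Jun: +$1,436.13 − $606.66 → $721.35
  Jul: +$1,436.13 − $2,157.48 → $0.00
Lowest trial balance = -$1,544.25 (Apr)
Initial deposit = cushion − low point = $2,872.26 − (-$1,544.25) = $4,416.51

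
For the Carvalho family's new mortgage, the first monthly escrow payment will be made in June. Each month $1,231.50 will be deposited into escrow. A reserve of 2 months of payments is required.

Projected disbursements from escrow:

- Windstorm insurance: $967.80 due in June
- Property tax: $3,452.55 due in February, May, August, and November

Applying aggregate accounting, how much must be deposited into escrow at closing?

Cushion = 2 × $1,231.50 = $2,463.00
Trial balance (start $0, +$1,231.50 each month, − disbursements):
  Jun: +$1,231.50 − $967.80 → $263.70
  Jul: +$1,231.50 → $1,495.20
  Aug: +$1,231.50 − $3,452.55 → -$725.85
  Sep: +$1,231.50 → $505.65
  Oct: +$1,231.50 → $1,737.15
  Nov: +$1,231.50 − $3,452.55 → -$483.90
  Dec: +$1,231.50 → $747.60
  Jan: +$1,231.50 → $1,979.10
  Feb: +$1,231.50 − $3,452.55 → -$241.95
  Mar: +$1,231.50 → $989.55
  Apr: +$1,231.50 → $2,221.05
  May: +$1,231.50 − $3,452.55 → $0.00
Lowest trial balance = -$725.85 (Aug)
Initial deposit = cushion − low point = $2,463.00 − (-$725.85) = $3,188.85

$3,188.85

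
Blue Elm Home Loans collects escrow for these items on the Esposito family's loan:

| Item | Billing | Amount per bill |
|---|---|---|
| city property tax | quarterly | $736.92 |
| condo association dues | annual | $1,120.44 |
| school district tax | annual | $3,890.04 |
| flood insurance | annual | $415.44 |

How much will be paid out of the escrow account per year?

$8,373.60

City property tax = $736.92 × 4 = $2,947.68
Condo association dues = $1,120.44
School district tax = $3,890.04
Flood insurance = $415.44
Yearly total = $2,947.68 + $1,120.44 + $3,890.04 + $415.44 = $8,373.60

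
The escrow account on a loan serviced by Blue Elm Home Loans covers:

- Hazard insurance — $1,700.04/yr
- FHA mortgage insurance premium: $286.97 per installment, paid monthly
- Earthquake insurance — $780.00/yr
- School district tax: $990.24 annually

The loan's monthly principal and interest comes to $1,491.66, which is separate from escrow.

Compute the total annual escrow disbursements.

$6,913.92

Hazard insurance: $1,700.04 per year
FHA mortgage insurance premium: $286.97 × 12 = $3,443.64 per year
Earthquake insurance: $780.00 per year
School district tax: $990.24 per year
Annual escrow total = $6,913.92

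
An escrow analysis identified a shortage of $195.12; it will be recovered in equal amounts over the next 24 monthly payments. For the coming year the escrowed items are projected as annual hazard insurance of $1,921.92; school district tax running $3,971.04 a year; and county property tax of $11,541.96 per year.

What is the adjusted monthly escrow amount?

$1,461.04

Hazard insurance = $1,921.92 per year
School district tax = $3,971.04 per year
County property tax = $11,541.96 per year
Yearly total = $1,921.92 + $3,971.04 + $11,541.96 = $17,434.92
Per month = $17,434.92 / 12 = $1,452.91
Shortage spread = $195.12 / 24 = $8.13/mo
New monthly escrow = $1,452.91 + $8.13 = $1,461.04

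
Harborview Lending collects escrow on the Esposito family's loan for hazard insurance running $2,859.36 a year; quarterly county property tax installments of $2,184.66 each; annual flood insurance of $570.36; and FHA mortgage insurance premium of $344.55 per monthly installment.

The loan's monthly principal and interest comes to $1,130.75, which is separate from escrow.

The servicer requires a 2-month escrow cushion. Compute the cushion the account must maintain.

$2,717.16

Hazard insurance: $2,859.36 annually
County property tax: $2,184.66 × 4 = $8,738.64 annually
Flood insurance: $570.36 annually
FHA mortgage insurance premium: $344.55 × 12 = $4,134.60 annually
Total per year = $2,859.36 + $8,738.64 + $570.36 + $4,134.60 = $16,302.96
Monthly = $16,302.96 ÷ 12 = $1,358.58
Required cushion = 2 × $1,358.58 = $2,717.16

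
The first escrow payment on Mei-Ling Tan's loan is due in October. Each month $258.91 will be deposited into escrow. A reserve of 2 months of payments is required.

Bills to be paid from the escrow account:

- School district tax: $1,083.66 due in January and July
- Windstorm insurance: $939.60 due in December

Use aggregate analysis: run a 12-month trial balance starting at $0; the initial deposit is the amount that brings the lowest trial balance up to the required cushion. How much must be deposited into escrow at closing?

$1,505.44

Cushion = 2 × $258.91 = $517.82
Trial balance (start $0, +$258.91 each month, − disbursements):
  Oct: +$258.91 → $258.91
  Nov: +$258.91 → $517.82
  Dec: +$258.91 − $939.60 → -$162.87
  Jan: +$258.91 − $1,083.66 → -$987.62
  Feb: +$258.91 → -$728.71
  Mar: +$258.91 → -$469.80
  Apr: +$258.91 → -$210.89
  May: +$258.91 → $48.02
  Jun: +$258.91 → $306.93
  Jul: +$258.91 − $1,083.66 → -$517.82
  Aug: +$258.91 → -$258.91
  Sep: +$258.91 → $0.00
Lowest trial balance = -$987.62 (Jan)
Initial deposit = cushion − low point = $517.82 − (-$987.62) = $1,505.44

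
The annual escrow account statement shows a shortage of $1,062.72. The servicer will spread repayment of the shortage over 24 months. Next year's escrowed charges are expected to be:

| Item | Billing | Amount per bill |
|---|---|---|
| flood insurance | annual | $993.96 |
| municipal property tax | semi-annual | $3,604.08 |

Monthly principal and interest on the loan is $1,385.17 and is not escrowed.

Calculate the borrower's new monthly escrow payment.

$727.79

Flood insurance = $993.96 annually
Municipal property tax = $3,604.08 × 2 = $7,208.16 annually
Total per year = $993.96 + $7,208.16 = $8,202.12
Base monthly escrow = $8,202.12 / 12 = $683.51
Monthly shortage recovery: $1,062.72 / 24 = $44.28
New monthly escrow = $683.51 + $44.28 = $727.79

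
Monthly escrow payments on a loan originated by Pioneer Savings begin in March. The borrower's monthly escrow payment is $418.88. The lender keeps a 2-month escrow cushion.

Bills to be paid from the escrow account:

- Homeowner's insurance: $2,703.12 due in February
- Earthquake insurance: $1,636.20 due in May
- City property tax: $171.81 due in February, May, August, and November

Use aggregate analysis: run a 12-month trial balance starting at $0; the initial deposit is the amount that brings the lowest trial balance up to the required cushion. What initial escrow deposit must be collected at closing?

$1,389.13

Cushion = 2 × $418.88 = $837.76
Trial balance (start $0, +$418.88 each month, − disbursements):
  Mar: +$418.88 → $418.88
  Apr: +$418.88 → $837.76
  May: +$418.88 − $1,808.01 → -$551.37
  Jun: +$418.88 → -$132.49
  Jul: +$418.88 → $286.39
  Aug: +$418.88 − $171.81 → $533.46
  Sep: +$418.88 → $952.34
  Oct: +$418.88 → $1,371.22
  Nov: +$418.88 − $171.81 → $1,618.29
  Dec: +$418.88 → $2,037.17
  Jan: +$418.88 → $2,456.05
  Feb: +$418.88 − $2,874.93 → $0.00
Lowest trial balance = -$551.37 (May)
Initial deposit = cushion − low point = $837.76 − (-$551.37) = $1,389.13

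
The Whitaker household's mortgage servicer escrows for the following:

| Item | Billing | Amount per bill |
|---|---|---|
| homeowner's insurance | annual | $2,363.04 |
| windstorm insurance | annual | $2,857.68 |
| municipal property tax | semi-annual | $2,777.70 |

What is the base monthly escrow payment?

Homeowner's insurance = $2,363.04 annually
Windstorm insurance = $2,857.68 annually
Municipal property tax = $2,777.70 × 2 = $5,555.40 annually
Total per year = $2,363.04 + $2,857.68 + $5,555.40 = $10,776.12
Per month = $10,776.12 ÷ 12 = $898.01

$898.01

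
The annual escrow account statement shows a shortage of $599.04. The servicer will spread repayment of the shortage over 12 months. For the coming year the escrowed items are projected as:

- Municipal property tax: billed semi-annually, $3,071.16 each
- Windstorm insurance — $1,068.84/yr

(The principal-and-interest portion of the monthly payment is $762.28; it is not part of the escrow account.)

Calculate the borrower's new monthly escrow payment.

$650.85

Municipal property tax = $3,071.16 × 2 = $6,142.32 annually
Windstorm insurance = $1,068.84 annually
Total per year = $6,142.32 + $1,068.84 = $7,211.16
Per month = $7,211.16 ÷ 12 = $600.93
Monthly shortage recovery: $599.04 ÷ 12 = $49.92
New monthly escrow = $600.93 + $49.92 = $650.85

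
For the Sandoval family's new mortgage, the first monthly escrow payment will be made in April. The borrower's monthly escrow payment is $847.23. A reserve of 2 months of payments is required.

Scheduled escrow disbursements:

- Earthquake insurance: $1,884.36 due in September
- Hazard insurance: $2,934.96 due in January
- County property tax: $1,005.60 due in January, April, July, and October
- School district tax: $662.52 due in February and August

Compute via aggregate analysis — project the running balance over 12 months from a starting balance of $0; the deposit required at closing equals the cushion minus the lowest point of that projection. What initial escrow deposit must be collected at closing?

$2,726.40

Cushion = 2 × $847.23 = $1,694.46
Trial balance (start $0, +$847.23 each month, − disbursements):
  Apr: +$847.23 − $1,005.60 → -$158.37
  May: +$847.23 → $688.86
  Jun: +$847.23 → $1,536.09
  Jul: +$847.23 − $1,005.60 → $1,377.72
  Aug: +$847.23 − $662.52 → $1,562.43
  Sep: +$847.23 − $1,884.36 → $525.30
  Oct: +$847.23 − $1,005.60 → $366.93
  Nov: +$847.23 → $1,214.16
  Dec: +$847.23 → $2,061.39
  Jan: +$847.23 − $3,940.56 → -$1,031.94
  Feb: +$847.23 − $662.52 → -$847.23
  Mar: +$847.23 → $0.00
Lowest trial balance = -$1,031.94 (Jan)
Initial deposit = cushion − low point = $1,694.46 − (-$1,031.94) = $2,726.40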